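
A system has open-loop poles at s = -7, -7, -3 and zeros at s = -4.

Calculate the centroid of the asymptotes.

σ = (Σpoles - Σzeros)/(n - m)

σ = (Σpoles - Σzeros)/(n - m) = (-17 - (-4))/(3 - 1) = -13/2 = -6.5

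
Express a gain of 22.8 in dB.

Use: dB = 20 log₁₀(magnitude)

dB = 20 log₁₀(22.8) = 27.2 dB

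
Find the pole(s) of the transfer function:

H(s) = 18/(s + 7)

Pole is where denominator = 0: s + 7 = 0, so s = -7.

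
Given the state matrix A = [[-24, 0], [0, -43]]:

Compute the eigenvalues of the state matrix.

For diagonal matrix, eigenvalues are diagonal entries: λ₁ = -24, λ₂ = -43.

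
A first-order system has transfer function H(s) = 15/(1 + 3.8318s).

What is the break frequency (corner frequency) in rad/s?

Corner frequency = 1/τ = 1/3.8318 = 0.261 rad/s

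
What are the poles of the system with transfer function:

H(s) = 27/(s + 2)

Pole is where denominator = 0: s + 2 = 0, so s = -2.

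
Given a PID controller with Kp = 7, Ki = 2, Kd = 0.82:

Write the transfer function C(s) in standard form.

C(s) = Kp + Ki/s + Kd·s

Substituting values: C(s) = 7 + 2/s + 0.82s = (0.82s² + 7s + 2)/s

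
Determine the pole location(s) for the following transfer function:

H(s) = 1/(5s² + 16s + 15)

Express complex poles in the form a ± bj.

Discriminant = 16² - 4×5×15 = 256 - 300 = -44 < 0, so the poles are a complex conjugate pair s = (-16 ± j√44)/(2×5). Real part = -16/(2×5) = -16/10 = -1.6; imaginary part = ±√44/(2×5) ≈ 0.6633. Poles: s = -1.6 ± 0.6633j.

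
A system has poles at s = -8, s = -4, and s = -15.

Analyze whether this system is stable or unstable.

All poles are in the left half-plane. System is stable.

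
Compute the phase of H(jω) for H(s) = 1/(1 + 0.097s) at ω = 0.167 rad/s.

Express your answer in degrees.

Phase = -arctan(ωτ) = -arctan(0.167 × 0.097) = -0.9°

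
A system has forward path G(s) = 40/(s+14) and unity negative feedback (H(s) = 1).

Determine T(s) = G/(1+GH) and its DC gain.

T(s) = G/(1+GH) = [40/(s+14)] / [1 + 40/(s+14)] = 40/(s+14+40) = 40/(s+54). DC gain = 40/54 = 0.7407.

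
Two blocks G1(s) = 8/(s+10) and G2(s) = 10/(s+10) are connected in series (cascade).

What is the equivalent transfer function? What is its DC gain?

Series: multiply transfer functions. G_eq = 8/(s+10) × 10/(s+10) = 80/((s+10)(s+10)). DC gain = 80/(10×10) = 0.8.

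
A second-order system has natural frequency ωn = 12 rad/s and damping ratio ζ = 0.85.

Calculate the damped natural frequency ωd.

ωd = ωn√(1 - ζ²) = 12√(1 - 0.85²) = 6.32 rad/s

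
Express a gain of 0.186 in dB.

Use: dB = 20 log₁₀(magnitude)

dB = 20 log₁₀(0.186) = -14.6 dB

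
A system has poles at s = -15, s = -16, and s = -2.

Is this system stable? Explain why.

All poles are in the left half-plane. System is stable.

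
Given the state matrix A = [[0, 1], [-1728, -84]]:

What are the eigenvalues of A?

det(A - λI) = λ² - (-84)λ + 1728 = (λ - (-36))(λ - (-48)). Eigenvalues: -36, -48.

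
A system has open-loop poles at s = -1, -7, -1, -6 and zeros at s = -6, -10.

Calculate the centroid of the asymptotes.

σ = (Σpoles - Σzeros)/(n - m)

σ = (Σpoles - Σzeros)/(n - m) = (-15 - (-16))/(4 - 2) = 1/2 = 0.5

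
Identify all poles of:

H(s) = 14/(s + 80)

Pole is where denominator = 0: s + 80 = 0, so s = -80.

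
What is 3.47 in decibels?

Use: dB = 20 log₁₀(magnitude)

dB = 20 log₁₀(3.47) = 10.8 dB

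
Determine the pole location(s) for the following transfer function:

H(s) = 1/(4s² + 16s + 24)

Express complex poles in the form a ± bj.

Discriminant = 16² - 4×4×24 = 256 - 384 = -128 < 0, so the poles are a complex conjugate pair s = (-16 ± j√128)/(2×4). Real part = -16/(2×4) = -16/8 = -2; imaginary part = ±√128/(2×4) ≈ 1.4142. Poles: s = -2 ± 1.4142j.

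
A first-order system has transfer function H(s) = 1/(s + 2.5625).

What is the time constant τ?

For H(s) = 1/(s + 1/τ), the pole is at -1/τ = -2.5625, so τ = 1/2.5625 = 0.3902 s.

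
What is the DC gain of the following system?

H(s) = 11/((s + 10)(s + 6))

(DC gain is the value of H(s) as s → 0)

DC gain = H(0) = 11/(10 × 6) = 11/60 = 0.1833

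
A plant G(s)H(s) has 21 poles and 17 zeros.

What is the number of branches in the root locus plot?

Root locus has n branches where n = number of poles = 21.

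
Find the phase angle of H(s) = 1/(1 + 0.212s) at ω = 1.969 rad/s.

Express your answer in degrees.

Phase = -arctan(ωτ) = -arctan(1.969 × 0.212) = -22.7°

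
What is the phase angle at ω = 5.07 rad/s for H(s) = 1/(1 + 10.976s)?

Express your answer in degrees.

Phase = -arctan(ωτ) = -arctan(5.07 × 10.976) = -89.0°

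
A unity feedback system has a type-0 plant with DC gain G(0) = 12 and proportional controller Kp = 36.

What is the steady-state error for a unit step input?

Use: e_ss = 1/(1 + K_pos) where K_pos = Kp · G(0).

K_pos = Kp · G(0) = 36 × 12 = 432. e_ss = 1/(1 + 432) = 0.0023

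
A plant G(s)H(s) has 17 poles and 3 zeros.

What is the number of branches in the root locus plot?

Root locus has n branches where n = number of poles = 17.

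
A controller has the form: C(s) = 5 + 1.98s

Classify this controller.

This is a Proportional-Derivative (PD) controller.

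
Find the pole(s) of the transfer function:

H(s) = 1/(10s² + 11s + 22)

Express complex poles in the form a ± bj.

Discriminant = 11² - 4×10×22 = 121 - 880 = -759 < 0, so the poles are a complex conjugate pair s = (-11 ± j√759)/(2×10). Real part = -11/(2×10) = -11/20 = -0.55; imaginary part = ±√759/(2×10) ≈ 1.3775. Poles: s = -0.55 ± 1.3775j.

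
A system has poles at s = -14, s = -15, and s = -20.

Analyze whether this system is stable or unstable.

All poles are in the left half-plane. System is stable.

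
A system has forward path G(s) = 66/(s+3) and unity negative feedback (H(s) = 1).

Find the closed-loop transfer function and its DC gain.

T(s) = G/(1+GH) = [66/(s+3)] / [1 + 66/(s+3)] = 66/(s+3+66) = 66/(s+69). DC gain = 66/69 = 0.9565.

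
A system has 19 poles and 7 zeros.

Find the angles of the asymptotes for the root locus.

n - m = 19 - 7 = 12. Angles: θk = (2k + 1)·180°/12 = 15°, 45°, 75°, 105°, 135°, 165°, 195°, 225°, 255°, 285°, 315°, 345°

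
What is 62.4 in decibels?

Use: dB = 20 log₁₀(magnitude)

dB = 20 log₁₀(62.4) = 35.9 dB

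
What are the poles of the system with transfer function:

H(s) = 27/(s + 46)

Pole is where denominator = 0: s + 46 = 0, so s = -46.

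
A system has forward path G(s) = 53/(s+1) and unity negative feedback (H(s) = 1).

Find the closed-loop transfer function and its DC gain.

T(s) = G/(1+GH) = [53/(s+1)] / [1 + 53/(s+1)] = 53/(s+1+53) = 53/(s+54). DC gain = 53/54 = 0.9815.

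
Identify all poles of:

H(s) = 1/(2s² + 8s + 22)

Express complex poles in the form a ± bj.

Discriminant = 8² - 4×2×22 = 64 - 176 = -112 < 0, so the poles are a complex conjugate pair s = (-8 ± j√112)/(2×2). Real part = -8/(2×2) = -8/4 = -2; imaginary part = ±√112/(2×2) ≈ 2.6458. Poles: s = -2 ± 2.6458j.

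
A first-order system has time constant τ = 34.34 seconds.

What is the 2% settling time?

For first-order system, 2% settling time ≈ 4τ = 4 × 34.34 = 137.36 s.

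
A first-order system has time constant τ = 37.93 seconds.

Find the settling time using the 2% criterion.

For first-order system, 2% settling time ≈ 4τ = 4 × 37.93 = 151.72 s.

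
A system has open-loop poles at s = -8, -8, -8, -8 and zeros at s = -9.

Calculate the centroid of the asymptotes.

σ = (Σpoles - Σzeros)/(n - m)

σ = (Σpoles - Σzeros)/(n - m) = (-32 - (-9))/(4 - 1) = -23/3 = -7.67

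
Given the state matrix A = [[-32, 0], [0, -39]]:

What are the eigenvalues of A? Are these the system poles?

For diagonal matrix, eigenvalues are diagonal entries: λ₁ = -32, λ₂ = -39. Eigenvalues of A = system poles.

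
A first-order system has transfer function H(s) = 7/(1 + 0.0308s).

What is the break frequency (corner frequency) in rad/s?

Corner frequency = 1/τ = 1/0.0308 = 32.468 rad/s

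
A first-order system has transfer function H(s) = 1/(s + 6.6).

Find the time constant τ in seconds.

For H(s) = 1/(s + 1/τ), the pole is at -1/τ = -6.6, so τ = 1/6.6 = 0.1515 s.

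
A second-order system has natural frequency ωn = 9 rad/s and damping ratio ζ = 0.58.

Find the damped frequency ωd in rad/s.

ωd = ωn√(1 - ζ²) = 9√(1 - 0.58²) = 7.33 rad/s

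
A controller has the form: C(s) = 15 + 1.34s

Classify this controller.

This is a Proportional-Derivative (PD) controller.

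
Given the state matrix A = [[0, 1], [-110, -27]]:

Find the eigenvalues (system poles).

det(A - λI) = λ² - (-27)λ + 110 = (λ - (-22))(λ - (-5)). Eigenvalues: -22, -5.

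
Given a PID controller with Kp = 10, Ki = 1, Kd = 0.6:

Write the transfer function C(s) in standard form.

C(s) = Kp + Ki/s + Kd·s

Substituting values: C(s) = 10 + 1/s + 0.6s = (0.6s² + 10s + 1)/s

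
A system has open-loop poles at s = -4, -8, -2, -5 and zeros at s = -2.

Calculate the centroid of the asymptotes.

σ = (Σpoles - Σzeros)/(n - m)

σ = (Σpoles - Σzeros)/(n - m) = (-19 - (-2))/(4 - 1) = -17/3 = -5.67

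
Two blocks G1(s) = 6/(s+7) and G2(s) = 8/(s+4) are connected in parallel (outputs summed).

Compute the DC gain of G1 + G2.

Parallel: G_eq = G1 + G2. DC gain = G1(0) + G2(0) = 6/7 + 8/4 = 0.8571 + 2 = 2.8571.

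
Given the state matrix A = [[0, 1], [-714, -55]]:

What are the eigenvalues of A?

det(A - λI) = λ² - (-55)λ + 714 = (λ - (-34))(λ - (-21)). Eigenvalues: -34, -21.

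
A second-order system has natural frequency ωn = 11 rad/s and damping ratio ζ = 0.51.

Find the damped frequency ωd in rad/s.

ωd = ωn√(1 - ζ²) = 11√(1 - 0.51²) = 9.46 rad/s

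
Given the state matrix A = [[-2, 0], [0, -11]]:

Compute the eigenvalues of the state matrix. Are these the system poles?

For diagonal matrix, eigenvalues are diagonal entries: λ₁ = -2, λ₂ = -11. Eigenvalues of A = system poles.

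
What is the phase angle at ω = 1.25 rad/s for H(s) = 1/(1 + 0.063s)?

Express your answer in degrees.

Phase = -arctan(ωτ) = -arctan(1.25 × 0.063) = -4.5°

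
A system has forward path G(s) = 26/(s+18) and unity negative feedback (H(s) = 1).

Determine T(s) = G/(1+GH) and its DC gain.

T(s) = G/(1+GH) = [26/(s+18)] / [1 + 26/(s+18)] = 26/(s+18+26) = 26/(s+44). DC gain = 26/44 = 0.5909.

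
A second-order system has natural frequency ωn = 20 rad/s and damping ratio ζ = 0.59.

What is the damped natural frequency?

ωd = ωn√(1 - ζ²) = 20√(1 - 0.59²) = 16.15 rad/s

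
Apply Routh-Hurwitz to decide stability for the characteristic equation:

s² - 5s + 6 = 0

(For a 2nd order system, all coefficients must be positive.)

Coefficients: 1, -5, 6. b=-5 not positive, so system is unstable.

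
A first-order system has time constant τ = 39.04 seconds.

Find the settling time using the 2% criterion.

For first-order system, 2% settling time ≈ 4τ = 4 × 39.04 = 156.16 s.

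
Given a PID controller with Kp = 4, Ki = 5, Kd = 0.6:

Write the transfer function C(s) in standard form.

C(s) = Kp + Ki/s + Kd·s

Substituting values: C(s) = 4 + 5/s + 0.6s = (0.6s² + 4s + 5)/s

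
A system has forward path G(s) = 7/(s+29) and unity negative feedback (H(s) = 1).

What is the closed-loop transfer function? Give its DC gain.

T(s) = G/(1+GH) = [7/(s+29)] / [1 + 7/(s+29)] = 7/(s+29+7) = 7/(s+36). DC gain = 7/36 = 0.1944.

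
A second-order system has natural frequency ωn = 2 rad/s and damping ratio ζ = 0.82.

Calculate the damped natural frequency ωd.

ωd = ωn√(1 - ζ²) = 2√(1 - 0.82²) = 1.14 rad/s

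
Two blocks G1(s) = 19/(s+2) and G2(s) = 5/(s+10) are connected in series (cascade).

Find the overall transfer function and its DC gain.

Series: multiply transfer functions. G_eq = 19/(s+2) × 5/(s+10) = 95/((s+2)(s+10)). DC gain = 95/(2×10) = 4.75.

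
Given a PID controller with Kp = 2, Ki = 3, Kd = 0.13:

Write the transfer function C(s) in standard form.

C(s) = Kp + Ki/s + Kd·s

Substituting values: C(s) = 2 + 3/s + 0.13s = (0.13s² + 2s + 3)/s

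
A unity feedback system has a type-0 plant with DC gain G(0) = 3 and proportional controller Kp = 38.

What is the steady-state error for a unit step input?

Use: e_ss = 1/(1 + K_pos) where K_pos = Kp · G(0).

K_pos = Kp · G(0) = 38 × 3 = 114. e_ss = 1/(1 + 114) = 0.0087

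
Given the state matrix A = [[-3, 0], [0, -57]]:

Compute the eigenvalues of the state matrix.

For diagonal matrix, eigenvalues are diagonal entries: λ₁ = -3, λ₂ = -57.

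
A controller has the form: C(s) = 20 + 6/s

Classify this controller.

This is a Proportional-Integral (PI) controller.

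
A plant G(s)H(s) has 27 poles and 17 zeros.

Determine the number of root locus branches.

Root locus has n branches where n = number of poles = 27.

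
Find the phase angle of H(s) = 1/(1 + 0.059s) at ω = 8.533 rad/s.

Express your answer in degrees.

Phase = -arctan(ωτ) = -arctan(8.533 × 0.059) = -26.7°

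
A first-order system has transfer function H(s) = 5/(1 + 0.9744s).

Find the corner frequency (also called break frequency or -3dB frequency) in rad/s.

Corner frequency = 1/τ = 1/0.9744 = 1.026 rad/s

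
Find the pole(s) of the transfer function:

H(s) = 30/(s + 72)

Pole is where denominator = 0: s + 72 = 0, so s = -72.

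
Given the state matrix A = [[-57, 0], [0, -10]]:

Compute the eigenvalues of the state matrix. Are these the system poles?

For diagonal matrix, eigenvalues are diagonal entries: λ₁ = -57, λ₂ = -10. Eigenvalues of A = system poles.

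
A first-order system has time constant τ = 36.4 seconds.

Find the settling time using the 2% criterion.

For first-order system, 2% settling time ≈ 4τ = 4 × 36.4 = 145.6 s.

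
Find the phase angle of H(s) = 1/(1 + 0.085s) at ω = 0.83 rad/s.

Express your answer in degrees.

Phase = -arctan(ωτ) = -arctan(0.83 × 0.085) = -4.0°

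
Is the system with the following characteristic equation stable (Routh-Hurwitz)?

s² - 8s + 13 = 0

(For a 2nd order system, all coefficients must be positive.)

Coefficients: 1, -8, 13. b=-8 not positive, so system is unstable.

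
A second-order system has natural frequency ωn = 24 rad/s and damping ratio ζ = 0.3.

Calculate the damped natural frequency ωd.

ωd = ωn√(1 - ζ²) = 24√(1 - 0.3²) = 22.89 rad/s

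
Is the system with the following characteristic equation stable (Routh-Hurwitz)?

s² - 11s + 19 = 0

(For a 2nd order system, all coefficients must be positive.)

Coefficients: 1, -11, 19. b=-11 not positive, so system is unstable.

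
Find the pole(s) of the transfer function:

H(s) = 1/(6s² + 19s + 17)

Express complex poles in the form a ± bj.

Discriminant = 19² - 4×6×17 = 361 - 408 = -47 < 0, so the poles are a complex conjugate pair s = (-19 ± j√47)/(2×6). Real part = -19/(2×6) = -19/12 ≈ -1.5833; imaginary part = ±√47/(2×6) ≈ 0.5713. Poles: s = -1.5833 ± 0.5713j.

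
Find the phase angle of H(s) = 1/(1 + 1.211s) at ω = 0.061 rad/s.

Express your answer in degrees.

Phase = -arctan(ωτ) = -arctan(0.061 × 1.211) = -4.2°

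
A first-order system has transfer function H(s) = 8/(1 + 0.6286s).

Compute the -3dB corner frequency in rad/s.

Corner frequency = 1/τ = 1/0.6286 = 1.591 rad/s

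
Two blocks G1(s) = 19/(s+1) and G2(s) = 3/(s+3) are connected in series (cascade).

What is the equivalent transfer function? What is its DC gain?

Series: multiply transfer functions. G_eq = 19/(s+1) × 3/(s+3) = 57/((s+1)(s+3)). DC gain = 57/(1×3) = 19.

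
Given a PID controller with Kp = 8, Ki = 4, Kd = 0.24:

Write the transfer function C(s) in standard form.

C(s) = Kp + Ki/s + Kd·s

Substituting values: C(s) = 8 + 4/s + 0.24s = (0.24s² + 8s + 4)/s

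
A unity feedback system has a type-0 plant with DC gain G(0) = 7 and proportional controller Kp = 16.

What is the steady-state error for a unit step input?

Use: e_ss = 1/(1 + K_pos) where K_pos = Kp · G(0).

K_pos = Kp · G(0) = 16 × 7 = 112. e_ss = 1/(1 + 112) = 0.0088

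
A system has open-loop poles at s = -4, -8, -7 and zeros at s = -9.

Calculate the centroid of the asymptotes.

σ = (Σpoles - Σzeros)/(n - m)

σ = (Σpoles - Σzeros)/(n - m) = (-19 - (-9))/(3 - 1) = -10/2 = -5.0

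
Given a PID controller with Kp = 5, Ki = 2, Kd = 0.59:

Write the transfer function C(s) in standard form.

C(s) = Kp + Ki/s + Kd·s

Substituting values: C(s) = 5 + 2/s + 0.59s = (0.59s² + 5s + 2)/s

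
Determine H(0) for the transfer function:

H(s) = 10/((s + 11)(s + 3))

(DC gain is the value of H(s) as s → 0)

DC gain = H(0) = 10/(11 × 3) = 10/33 = 0.3030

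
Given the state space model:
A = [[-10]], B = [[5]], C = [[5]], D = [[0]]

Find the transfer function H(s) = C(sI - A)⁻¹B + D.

(sI - A)⁻¹ = 1/(s + 10). H(s) = 5 × 5/(s + 10) + 0 = 25/(s + 10).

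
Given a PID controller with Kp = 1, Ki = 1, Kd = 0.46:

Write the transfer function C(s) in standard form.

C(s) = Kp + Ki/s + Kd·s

Substituting values: C(s) = 1 + 1/s + 0.46s = (0.46s² + s + 1)/s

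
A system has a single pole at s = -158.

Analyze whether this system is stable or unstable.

Pole at s = -158 is in the left half-plane. Stable.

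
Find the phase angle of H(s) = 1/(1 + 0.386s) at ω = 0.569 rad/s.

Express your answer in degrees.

Phase = -arctan(ωτ) = -arctan(0.569 × 0.386) = -12.4°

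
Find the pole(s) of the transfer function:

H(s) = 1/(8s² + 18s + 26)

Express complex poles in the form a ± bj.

Discriminant = 18² - 4×8×26 = 324 - 832 = -508 < 0, so the poles are a complex conjugate pair s = (-18 ± j√508)/(2×8). Real part = -18/(2×8) = -18/16 = -1.125; imaginary part = ±√508/(2×8) ≈ 1.4087. Poles: s = -1.125 ± 1.4087j.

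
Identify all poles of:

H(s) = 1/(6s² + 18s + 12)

Discriminant = 18² - 4×6×12 = 324 - 288 = 36 > 0, so two distinct real poles. Using quadratic formula: s = (-18 ± √36)/(2×6) = (-18 ± √36)/12, with √36 = 6. s₁ = -12/12 = -1, s₂ = -24/12 = -2. Poles: s₁ = -1, s₂ = -2.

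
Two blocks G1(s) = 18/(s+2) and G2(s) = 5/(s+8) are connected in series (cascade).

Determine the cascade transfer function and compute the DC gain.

Series: multiply transfer functions. G_eq = 18/(s+2) × 5/(s+8) = 90/((s+2)(s+8)). DC gain = 90/(2×8) = 5.625.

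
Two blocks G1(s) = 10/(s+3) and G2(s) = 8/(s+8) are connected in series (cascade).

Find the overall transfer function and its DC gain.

Series: multiply transfer functions. G_eq = 10/(s+3) × 8/(s+8) = 80/((s+3)(s+8)). DC gain = 80/(3×8) = 3.3333.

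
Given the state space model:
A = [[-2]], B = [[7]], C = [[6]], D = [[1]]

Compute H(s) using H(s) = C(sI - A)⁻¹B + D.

(sI - A)⁻¹ = 1/(s + 2). H(s) = 6×7/(s + 2) + 1 = (s + 44)/(s + 2).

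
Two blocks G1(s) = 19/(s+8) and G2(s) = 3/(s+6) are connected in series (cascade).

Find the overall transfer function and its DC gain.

Series: multiply transfer functions. G_eq = 19/(s+8) × 3/(s+6) = 57/((s+8)(s+6)). DC gain = 57/(8×6) = 1.1875.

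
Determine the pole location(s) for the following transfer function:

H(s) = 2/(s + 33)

Pole is where denominator = 0: s + 33 = 0, so s = -33.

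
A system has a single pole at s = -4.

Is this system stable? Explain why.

Pole at s = -4 is in the left half-plane. Stable.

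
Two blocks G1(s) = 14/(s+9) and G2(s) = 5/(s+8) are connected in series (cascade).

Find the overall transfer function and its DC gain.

Series: multiply transfer functions. G_eq = 14/(s+9) × 5/(s+8) = 70/((s+9)(s+8)). DC gain = 70/(9×8) = 0.9722.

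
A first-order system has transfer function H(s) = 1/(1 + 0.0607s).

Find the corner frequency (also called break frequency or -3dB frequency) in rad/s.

Corner frequency = 1/τ = 1/0.0607 = 16.474 rad/s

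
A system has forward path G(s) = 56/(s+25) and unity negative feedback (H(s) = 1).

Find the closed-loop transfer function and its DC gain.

T(s) = G/(1+GH) = [56/(s+25)] / [1 + 56/(s+25)] = 56/(s+25+56) = 56/(s+81). DC gain = 56/81 = 0.6914.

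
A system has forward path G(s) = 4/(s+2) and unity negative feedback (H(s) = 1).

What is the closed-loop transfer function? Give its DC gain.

T(s) = G/(1+GH) = [4/(s+2)] / [1 + 4/(s+2)] = 4/(s+2+4) = 4/(s+6). DC gain = 4/6 = 0.6667.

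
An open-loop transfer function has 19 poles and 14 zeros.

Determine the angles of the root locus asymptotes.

n - m = 19 - 14 = 5. Angles: θk = (2k + 1)·180°/5 = 36°, 108°, 180°, 252°, 324°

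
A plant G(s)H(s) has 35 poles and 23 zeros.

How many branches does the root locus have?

Root locus has n branches where n = number of poles = 35.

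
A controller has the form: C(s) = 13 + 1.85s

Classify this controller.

This is a Proportional-Derivative (PD) controller.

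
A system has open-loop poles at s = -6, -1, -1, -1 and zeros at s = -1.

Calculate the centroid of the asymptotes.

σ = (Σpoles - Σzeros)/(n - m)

σ = (Σpoles - Σzeros)/(n - m) = (-9 - (-1))/(4 - 1) = -8/3 = -2.67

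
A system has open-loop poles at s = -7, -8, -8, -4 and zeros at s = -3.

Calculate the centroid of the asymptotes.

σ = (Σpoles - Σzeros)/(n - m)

σ = (Σpoles - Σzeros)/(n - m) = (-27 - (-3))/(4 - 1) = -24/3 = -8.0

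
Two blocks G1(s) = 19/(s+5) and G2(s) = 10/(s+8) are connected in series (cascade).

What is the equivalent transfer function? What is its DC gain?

Series: multiply transfer functions. G_eq = 19/(s+5) × 10/(s+8) = 190/((s+5)(s+8)). DC gain = 190/(5×8) = 4.75.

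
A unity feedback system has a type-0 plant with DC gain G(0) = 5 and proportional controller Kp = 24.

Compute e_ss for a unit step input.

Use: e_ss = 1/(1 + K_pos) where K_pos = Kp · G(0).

K_pos = Kp · G(0) = 24 × 5 = 120. e_ss = 1/(1 + 120) = 0.0083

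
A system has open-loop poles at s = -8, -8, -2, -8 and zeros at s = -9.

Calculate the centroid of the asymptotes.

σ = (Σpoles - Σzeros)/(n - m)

σ = (Σpoles - Σzeros)/(n - m) = (-26 - (-9))/(4 - 1) = -17/3 = -5.67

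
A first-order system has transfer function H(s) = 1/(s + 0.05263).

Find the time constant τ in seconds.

For H(s) = 1/(s + 1/τ), the pole is at -1/τ = -0.05263, so τ = 1/0.05263 = 19 s.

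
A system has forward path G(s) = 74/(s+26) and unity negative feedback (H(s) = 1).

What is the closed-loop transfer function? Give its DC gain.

T(s) = G/(1+GH) = [74/(s+26)] / [1 + 74/(s+26)] = 74/(s+26+74) = 74/(s+100). DC gain = 74/100 = 0.74.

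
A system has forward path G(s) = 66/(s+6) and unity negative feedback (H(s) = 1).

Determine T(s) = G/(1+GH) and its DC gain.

T(s) = G/(1+GH) = [66/(s+6)] / [1 + 66/(s+6)] = 66/(s+6+66) = 66/(s+72). DC gain = 66/72 = 0.9167.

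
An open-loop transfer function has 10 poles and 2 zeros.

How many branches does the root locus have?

Root locus has n branches where n = number of poles = 10.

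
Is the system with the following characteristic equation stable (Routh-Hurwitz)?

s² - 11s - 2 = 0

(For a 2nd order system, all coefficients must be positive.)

Coefficients: 1, -11, -2. b=-11, c=-2 not positive, so system is unstable.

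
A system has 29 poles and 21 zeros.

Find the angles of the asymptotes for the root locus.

n - m = 29 - 21 = 8. Angles: θk = (2k + 1)·180°/8 = 22.5°, 67.5°, 112.5°, 157.5°, 202.5°, 247.5°, 292.5°, 337.5°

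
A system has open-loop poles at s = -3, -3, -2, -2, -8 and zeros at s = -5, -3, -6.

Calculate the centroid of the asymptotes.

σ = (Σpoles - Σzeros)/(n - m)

σ = (Σpoles - Σzeros)/(n - m) = (-18 - (-14))/(5 - 3) = -4/2 = -2.0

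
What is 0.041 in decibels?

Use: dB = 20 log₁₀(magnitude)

dB = 20 log₁₀(0.041) = -27.7 dB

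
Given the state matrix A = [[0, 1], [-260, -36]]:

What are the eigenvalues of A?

det(A - λI) = λ² - (-36)λ + 260 = (λ - (-26))(λ - (-10)). Eigenvalues: -26, -10.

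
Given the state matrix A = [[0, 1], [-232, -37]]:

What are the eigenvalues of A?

det(A - λI) = λ² - (-37)λ + 232 = (λ - (-29))(λ - (-8)). Eigenvalues: -29, -8.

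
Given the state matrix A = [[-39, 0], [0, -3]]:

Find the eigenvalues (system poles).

For diagonal matrix, eigenvalues are diagonal entries: λ₁ = -39, λ₂ = -3.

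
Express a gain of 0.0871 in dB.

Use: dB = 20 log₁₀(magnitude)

dB = 20 log₁₀(0.0871) = -21.2 dB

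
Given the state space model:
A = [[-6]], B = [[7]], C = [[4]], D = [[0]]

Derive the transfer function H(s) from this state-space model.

(sI - A)⁻¹ = 1/(s + 6). H(s) = 4 × 7/(s + 6) + 0 = 28/(s + 6).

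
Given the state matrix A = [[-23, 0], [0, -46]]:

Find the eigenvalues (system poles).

For diagonal matrix, eigenvalues are diagonal entries: λ₁ = -23, λ₂ = -46.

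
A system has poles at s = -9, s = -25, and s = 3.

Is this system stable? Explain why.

Pole(s) at s = 3 are not in the left half-plane. System is unstable.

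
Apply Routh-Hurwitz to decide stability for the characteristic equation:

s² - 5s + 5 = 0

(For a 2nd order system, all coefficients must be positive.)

Coefficients: 1, -5, 5. b=-5 not positive, so system is unstable.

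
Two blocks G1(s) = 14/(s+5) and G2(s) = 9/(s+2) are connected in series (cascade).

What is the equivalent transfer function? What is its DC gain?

Series: multiply transfer functions. G_eq = 14/(s+5) × 9/(s+2) = 126/((s+5)(s+2)). DC gain = 126/(5×2) = 12.6.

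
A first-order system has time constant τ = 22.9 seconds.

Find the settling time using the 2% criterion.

For first-order system, 2% settling time ≈ 4τ = 4 × 22.9 = 91.6 s.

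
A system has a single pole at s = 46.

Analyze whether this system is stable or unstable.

Pole at s = 46 is in the right half-plane. Unstable.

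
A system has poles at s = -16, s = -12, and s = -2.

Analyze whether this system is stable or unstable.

All poles are in the left half-plane. System is stable.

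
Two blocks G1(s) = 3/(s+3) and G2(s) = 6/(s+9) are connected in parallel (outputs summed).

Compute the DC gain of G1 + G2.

Parallel: G_eq = G1 + G2. DC gain = G1(0) + G2(0) = 3/3 + 6/9 = 1 + 0.6667 = 1.6667.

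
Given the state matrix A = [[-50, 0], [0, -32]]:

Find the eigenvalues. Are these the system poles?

For diagonal matrix, eigenvalues are diagonal entries: λ₁ = -50, λ₂ = -32. Eigenvalues of A = system poles.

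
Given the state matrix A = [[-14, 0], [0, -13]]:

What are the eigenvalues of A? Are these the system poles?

For diagonal matrix, eigenvalues are diagonal entries: λ₁ = -14, λ₂ = -13. Eigenvalues of A = system poles.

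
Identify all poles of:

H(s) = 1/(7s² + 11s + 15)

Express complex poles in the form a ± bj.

Discriminant = 11² - 4×7×15 = 121 - 420 = -299 < 0, so the poles are a complex conjugate pair s = (-11 ± j√299)/(2×7). Real part = -11/(2×7) = -11/14 ≈ -0.7857; imaginary part = ±√299/(2×7) ≈ 1.2351. Poles: s = -0.7857 ± 1.2351j.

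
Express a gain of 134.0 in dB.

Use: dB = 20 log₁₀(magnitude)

dB = 20 log₁₀(134.0) = 42.5 dB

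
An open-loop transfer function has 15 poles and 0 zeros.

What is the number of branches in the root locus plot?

Root locus has n branches where n = number of poles = 15.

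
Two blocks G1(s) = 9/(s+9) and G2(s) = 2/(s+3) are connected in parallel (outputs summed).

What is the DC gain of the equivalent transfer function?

Parallel: G_eq = G1 + G2. DC gain = G1(0) + G2(0) = 9/9 + 2/3 = 1 + 0.6667 = 1.6667.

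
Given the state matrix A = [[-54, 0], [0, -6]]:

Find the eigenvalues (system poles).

For diagonal matrix, eigenvalues are diagonal entries: λ₁ = -54, λ₂ = -6.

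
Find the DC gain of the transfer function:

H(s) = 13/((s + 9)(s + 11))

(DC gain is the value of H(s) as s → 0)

DC gain = H(0) = 13/(9 × 11) = 13/99 = 0.1313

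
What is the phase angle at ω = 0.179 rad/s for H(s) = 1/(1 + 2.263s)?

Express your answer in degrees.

Phase = -arctan(ωτ) = -arctan(0.179 × 2.263) = -22.1°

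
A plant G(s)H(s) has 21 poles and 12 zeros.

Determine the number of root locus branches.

Root locus has n branches where n = number of poles = 21.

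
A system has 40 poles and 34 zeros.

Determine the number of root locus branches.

Root locus has n branches where n = number of poles = 40.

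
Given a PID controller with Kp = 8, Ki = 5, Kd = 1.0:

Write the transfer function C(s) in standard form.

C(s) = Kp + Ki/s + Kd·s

Substituting values: C(s) = 8 + 5/s + 1.0s = (s² + 8s + 5)/s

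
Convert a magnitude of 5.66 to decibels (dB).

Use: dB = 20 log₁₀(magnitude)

dB = 20 log₁₀(5.66) = 15.1 dB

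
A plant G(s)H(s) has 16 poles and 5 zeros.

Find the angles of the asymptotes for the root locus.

n - m = 16 - 5 = 11. Angles: θk = (2k + 1)·180°/11 = 16.36°, 49.09°, 81.82°, 114.55°, 147.27°, 180°, 212.73°, 245.45°, 278.18°, 310.91°, 343.64°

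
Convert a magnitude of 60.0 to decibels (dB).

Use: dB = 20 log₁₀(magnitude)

dB = 20 log₁₀(60.0) = 35.6 dB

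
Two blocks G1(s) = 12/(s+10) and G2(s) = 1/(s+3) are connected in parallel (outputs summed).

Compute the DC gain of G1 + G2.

Parallel: G_eq = G1 + G2. DC gain = G1(0) + G2(0) = 12/10 + 1/3 = 1.2 + 0.3333 = 1.5333.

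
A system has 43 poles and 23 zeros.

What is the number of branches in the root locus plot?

Root locus has n branches where n = number of poles = 43.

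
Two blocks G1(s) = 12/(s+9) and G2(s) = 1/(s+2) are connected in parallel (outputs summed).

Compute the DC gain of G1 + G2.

Parallel: G_eq = G1 + G2. DC gain = G1(0) + G2(0) = 12/9 + 1/2 = 1.3333 + 0.5 = 1.8333.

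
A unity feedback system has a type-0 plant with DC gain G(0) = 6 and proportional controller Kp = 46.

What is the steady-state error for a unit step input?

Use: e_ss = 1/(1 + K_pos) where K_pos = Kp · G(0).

K_pos = Kp · G(0) = 46 × 6 = 276. e_ss = 1/(1 + 276) = 0.0036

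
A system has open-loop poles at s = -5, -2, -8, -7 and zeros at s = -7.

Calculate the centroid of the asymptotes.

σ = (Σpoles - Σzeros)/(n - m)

σ = (Σpoles - Σzeros)/(n - m) = (-22 - (-7))/(4 - 1) = -15/3 = -5.0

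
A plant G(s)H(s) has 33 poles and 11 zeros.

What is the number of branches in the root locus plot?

Root locus has n branches where n = number of poles = 33.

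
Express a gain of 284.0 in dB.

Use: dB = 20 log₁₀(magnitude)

dB = 20 log₁₀(284.0) = 49.1 dB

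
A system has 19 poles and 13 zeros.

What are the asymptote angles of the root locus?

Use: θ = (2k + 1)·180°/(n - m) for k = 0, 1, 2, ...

n - m = 19 - 13 = 6. Angles: θk = (2k + 1)·180°/6 = 30°, 90°, 150°, 210°, 270°, 330°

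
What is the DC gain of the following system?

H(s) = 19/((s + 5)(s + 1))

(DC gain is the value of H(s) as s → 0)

DC gain = H(0) = 19/(5 × 1) = 19/5 = 3.8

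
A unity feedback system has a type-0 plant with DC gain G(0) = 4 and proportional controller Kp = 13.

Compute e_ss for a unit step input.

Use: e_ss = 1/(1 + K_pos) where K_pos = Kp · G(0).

K_pos = Kp · G(0) = 13 × 4 = 52. e_ss = 1/(1 + 52) = 0.0189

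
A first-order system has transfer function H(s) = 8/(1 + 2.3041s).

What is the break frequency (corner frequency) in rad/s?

Corner frequency = 1/τ = 1/2.3041 = 0.434 rad/s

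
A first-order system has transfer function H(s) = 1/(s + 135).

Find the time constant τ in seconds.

For H(s) = 1/(s + 1/τ), the pole is at -1/τ = -135, so τ = 1/135 = 0.0074 s.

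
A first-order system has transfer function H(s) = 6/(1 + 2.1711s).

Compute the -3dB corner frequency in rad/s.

Corner frequency = 1/τ = 1/2.1711 = 0.461 rad/s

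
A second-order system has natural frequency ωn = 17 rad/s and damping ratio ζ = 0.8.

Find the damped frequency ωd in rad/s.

ωd = ωn√(1 - ζ²) = 17√(1 - 0.8²) = 10.2 rad/s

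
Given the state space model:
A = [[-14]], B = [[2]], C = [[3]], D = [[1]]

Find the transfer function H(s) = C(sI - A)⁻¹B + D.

(sI - A)⁻¹ = 1/(s + 14). H(s) = 3×2/(s + 14) + 1 = (s + 20)/(s + 14).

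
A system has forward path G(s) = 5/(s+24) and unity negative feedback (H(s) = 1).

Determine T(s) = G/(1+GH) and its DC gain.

T(s) = G/(1+GH) = [5/(s+24)] / [1 + 5/(s+24)] = 5/(s+24+5) = 5/(s+29). DC gain = 5/29 = 0.1724.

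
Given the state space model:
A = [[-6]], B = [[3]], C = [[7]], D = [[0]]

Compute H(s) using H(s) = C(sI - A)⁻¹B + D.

(sI - A)⁻¹ = 1/(s + 6). H(s) = 7 × 3/(s + 6) + 0 = 21/(s + 6).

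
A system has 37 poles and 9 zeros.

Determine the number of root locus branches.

Root locus has n branches where n = number of poles = 37.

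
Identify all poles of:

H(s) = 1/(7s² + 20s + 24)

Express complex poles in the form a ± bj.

Discriminant = 20² - 4×7×24 = 400 - 672 = -272 < 0, so the poles are a complex conjugate pair s = (-20 ± j√272)/(2×7). Real part = -20/(2×7) = -20/14 ≈ -1.4286; imaginary part = ±√272/(2×7) ≈ 1.1780. Poles: s = -1.4286 ± 1.1780j.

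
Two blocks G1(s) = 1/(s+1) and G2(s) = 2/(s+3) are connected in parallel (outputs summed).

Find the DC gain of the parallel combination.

Parallel: G_eq = G1 + G2. DC gain = G1(0) + G2(0) = 1/1 + 2/3 = 1 + 0.6667 = 1.6667.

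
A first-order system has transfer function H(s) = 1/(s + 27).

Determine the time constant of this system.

For H(s) = 1/(s + 1/τ), the pole is at -1/τ = -27, so τ = 1/27 = 0.0370 s.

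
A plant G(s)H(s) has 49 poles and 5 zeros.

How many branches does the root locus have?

Root locus has n branches where n = number of poles = 49.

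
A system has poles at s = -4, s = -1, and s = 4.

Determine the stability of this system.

Pole(s) at s = 4 are not in the left half-plane. System is unstable.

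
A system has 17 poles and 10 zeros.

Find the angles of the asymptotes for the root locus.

n - m = 17 - 10 = 7. Angles: θk = (2k + 1)·180°/7 = 25.71°, 77.14°, 128.57°, 180°, 231.43°, 282.86°, 334.29°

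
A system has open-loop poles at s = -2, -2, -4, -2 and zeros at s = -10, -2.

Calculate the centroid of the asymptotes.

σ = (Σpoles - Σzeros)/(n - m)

σ = (Σpoles - Σzeros)/(n - m) = (-10 - (-12))/(4 - 2) = 2/2 = 1.0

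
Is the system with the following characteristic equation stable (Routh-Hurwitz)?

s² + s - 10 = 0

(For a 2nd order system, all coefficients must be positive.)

Coefficients: 1, 1, -10. c=-10 not positive, so system is unstable.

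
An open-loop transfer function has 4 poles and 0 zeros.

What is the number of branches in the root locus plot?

Root locus has n branches where n = number of poles = 4.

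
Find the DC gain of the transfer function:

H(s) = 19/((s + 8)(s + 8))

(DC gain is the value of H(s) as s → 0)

DC gain = H(0) = 19/(8 × 8) = 19/64 = 0.296875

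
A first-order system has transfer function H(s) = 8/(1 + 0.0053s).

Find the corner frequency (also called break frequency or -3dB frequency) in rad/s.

Corner frequency = 1/τ = 1/0.0053 = 188.679 rad/s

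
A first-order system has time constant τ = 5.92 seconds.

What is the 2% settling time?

For first-order system, 2% settling time ≈ 4τ = 4 × 5.92 = 23.68 s.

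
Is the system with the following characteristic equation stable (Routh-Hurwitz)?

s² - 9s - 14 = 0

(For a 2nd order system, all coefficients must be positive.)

Coefficients: 1, -9, -14. b=-9, c=-14 not positive, so system is unstable.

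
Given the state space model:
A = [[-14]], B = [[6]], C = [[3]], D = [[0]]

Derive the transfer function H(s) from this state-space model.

(sI - A)⁻¹ = 1/(s + 14). H(s) = 3 × 6/(s + 14) + 0 = 18/(s + 14).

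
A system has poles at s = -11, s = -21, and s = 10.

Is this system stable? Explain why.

Pole(s) at s = 10 are not in the left half-plane. System is unstable.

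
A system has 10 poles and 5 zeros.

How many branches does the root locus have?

Root locus has n branches where n = number of poles = 10.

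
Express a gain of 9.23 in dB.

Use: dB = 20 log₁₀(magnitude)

dB = 20 log₁₀(9.23) = 19.3 dB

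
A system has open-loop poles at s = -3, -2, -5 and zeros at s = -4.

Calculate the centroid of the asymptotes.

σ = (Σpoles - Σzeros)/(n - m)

σ = (Σpoles - Σzeros)/(n - m) = (-10 - (-4))/(3 - 1) = -6/2 = -3.0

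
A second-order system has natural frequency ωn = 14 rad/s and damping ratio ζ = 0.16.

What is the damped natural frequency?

ωd = ωn√(1 - ζ²) = 14√(1 - 0.16²) = 13.82 rad/s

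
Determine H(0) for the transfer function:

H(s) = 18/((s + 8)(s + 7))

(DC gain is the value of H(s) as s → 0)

DC gain = H(0) = 18/(8 × 7) = 18/56 = 0.3214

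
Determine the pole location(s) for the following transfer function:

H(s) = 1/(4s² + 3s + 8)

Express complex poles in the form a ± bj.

Discriminant = 3² - 4×4×8 = 9 - 128 = -119 < 0, so the poles are a complex conjugate pair s = (-3 ± j√119)/(2×4). Real part = -3/(2×4) = -3/8 = -0.375; imaginary part = ±√119/(2×4) ≈ 1.3636. Poles: s = -0.375 ± 1.3636j.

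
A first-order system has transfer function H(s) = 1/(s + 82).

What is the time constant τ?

For H(s) = 1/(s + 1/τ), the pole is at -1/τ = -82, so τ = 1/82 = 0.0122 s.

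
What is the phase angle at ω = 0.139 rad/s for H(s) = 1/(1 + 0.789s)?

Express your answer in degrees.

Phase = -arctan(ωτ) = -arctan(0.139 × 0.789) = -6.3°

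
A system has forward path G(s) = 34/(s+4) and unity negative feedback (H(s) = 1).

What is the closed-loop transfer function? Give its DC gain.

T(s) = G/(1+GH) = [34/(s+4)] / [1 + 34/(s+4)] = 34/(s+4+34) = 34/(s+38). DC gain = 34/38 = 0.8947.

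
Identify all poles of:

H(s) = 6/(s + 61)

Pole is where denominator = 0: s + 61 = 0, so s = -61.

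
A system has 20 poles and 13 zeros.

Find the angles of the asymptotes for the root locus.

n - m = 20 - 13 = 7. Angles: θk = (2k + 1)·180°/7 = 25.71°, 77.14°, 128.57°, 180°, 231.43°, 282.86°, 334.29°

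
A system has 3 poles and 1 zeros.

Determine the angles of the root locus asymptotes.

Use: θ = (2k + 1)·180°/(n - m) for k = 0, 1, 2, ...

n - m = 3 - 1 = 2. Angles: θk = (2k + 1)·180°/2 = 90°, 270°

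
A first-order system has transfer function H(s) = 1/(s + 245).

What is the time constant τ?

For H(s) = 1/(s + 1/τ), the pole is at -1/τ = -245, so τ = 1/245 = 0.0041 s.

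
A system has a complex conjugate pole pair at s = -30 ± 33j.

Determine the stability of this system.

Real part of poles is -30 (< 0, left half-plane). Stable.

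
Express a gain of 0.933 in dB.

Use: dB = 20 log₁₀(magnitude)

dB = 20 log₁₀(0.933) = -0.6 dB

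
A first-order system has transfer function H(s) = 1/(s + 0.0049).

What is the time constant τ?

For H(s) = 1/(s + 1/τ), the pole is at -1/τ = -0.0049, so τ = 1/0.0049 = 204.1 s.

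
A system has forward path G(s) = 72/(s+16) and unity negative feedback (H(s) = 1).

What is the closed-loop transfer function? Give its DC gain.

T(s) = G/(1+GH) = [72/(s+16)] / [1 + 72/(s+16)] = 72/(s+16+72) = 72/(s+88). DC gain = 72/88 = 0.8182.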